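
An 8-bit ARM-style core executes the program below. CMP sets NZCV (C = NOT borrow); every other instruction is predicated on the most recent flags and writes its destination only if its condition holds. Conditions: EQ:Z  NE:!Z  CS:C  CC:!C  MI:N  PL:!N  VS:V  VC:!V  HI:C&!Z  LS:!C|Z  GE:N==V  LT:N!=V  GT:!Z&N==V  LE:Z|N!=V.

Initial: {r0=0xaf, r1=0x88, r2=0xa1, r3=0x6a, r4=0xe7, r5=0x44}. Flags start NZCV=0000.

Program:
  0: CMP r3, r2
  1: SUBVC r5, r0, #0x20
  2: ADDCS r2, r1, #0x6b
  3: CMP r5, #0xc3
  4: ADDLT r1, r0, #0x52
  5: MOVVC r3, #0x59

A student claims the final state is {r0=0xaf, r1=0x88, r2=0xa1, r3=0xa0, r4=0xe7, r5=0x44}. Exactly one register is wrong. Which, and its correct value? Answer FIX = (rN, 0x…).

0: ✓ CMP  NZCV=1001
1: · SUBVC
2: · ADDCS
3: ✓ CMP  NZCV=1001
4: · ADDLT
5: · MOVVC

FIX = (r3, 0x6a)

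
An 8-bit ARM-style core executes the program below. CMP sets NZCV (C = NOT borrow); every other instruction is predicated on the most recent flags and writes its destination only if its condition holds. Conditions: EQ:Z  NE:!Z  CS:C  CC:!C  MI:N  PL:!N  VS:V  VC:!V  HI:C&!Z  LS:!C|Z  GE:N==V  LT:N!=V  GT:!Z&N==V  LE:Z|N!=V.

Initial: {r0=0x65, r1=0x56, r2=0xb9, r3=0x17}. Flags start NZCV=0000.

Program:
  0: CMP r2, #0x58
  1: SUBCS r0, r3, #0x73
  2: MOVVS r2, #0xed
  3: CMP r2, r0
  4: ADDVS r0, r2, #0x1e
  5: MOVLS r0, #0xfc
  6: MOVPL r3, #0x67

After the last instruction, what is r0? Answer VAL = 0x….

[0] flags=0011 → (cmp)
[1] flags=0011 CS?T → r0=0xa4
[2] flags=0011 VS?T → r2=0xed
[3] flags=0010 → (cmp)
[4] flags=0010 VS?F → skip
[5] flags=0010 LS?F → skip
[6] flags=0010 PL?T → r3=0x67

VAL = 0xa4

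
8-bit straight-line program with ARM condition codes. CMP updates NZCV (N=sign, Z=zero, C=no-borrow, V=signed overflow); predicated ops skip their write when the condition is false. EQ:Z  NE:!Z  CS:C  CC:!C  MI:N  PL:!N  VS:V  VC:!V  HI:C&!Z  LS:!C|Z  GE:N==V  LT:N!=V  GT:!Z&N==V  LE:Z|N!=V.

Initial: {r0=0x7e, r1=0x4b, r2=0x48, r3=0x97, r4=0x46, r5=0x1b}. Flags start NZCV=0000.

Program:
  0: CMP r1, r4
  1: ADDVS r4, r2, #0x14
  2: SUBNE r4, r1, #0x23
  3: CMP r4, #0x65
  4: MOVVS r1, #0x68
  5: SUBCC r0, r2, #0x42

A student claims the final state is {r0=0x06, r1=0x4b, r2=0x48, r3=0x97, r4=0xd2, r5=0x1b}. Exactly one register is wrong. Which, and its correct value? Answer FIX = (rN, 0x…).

[0] flags=0010 → (cmp)
[1] flags=0010 VS?F → skip
[2] flags=0010 NE?T → r4=0x28
[3] flags=1000 → (cmp)
[4] flags=1000 VS?F → skip
[5] flags=1000 CC?T → r0=0x06

FIX = (r4, 0x28)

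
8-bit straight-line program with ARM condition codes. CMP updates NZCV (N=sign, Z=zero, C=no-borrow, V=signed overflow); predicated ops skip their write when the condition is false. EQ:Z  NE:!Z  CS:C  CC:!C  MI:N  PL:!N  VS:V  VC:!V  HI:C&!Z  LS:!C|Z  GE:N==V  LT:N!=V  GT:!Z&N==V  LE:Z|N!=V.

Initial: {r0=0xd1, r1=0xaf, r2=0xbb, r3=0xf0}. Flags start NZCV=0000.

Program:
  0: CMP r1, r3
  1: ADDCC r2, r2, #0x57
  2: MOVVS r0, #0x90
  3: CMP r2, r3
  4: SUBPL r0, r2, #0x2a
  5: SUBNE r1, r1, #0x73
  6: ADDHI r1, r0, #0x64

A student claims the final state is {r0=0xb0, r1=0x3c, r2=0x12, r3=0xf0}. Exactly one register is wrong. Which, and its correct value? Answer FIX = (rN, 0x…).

FIX = (r0, 0xe8)

[0] flags=1000 → (cmp)
[1] flags=1000 CC?T → r2=0x12
[2] flags=1000 VS?F → skip
[3] flags=0000 → (cmp)
[4] flags=0000 PL?T → r0=0xe8
[5] flags=0000 NE?T → r1=0x3c
[6] flags=0000 HI?F → skip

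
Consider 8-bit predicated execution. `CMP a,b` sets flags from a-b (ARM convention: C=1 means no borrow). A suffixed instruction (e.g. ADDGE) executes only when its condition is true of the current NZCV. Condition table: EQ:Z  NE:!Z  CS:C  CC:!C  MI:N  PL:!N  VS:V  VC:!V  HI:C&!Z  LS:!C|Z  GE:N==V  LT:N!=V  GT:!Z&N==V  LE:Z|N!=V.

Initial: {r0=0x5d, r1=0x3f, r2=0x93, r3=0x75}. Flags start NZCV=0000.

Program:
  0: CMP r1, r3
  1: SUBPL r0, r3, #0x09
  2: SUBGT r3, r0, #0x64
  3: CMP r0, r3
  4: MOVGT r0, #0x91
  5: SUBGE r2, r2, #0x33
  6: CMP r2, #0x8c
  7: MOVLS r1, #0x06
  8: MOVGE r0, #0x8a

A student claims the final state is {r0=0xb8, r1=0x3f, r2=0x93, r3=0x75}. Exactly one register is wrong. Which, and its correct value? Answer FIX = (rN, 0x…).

FIX = (r0, 0x8a)

0: ✓ CMP  NZCV=1000
1: · SUBPL
2: · SUBGT
3: ✓ CMP  NZCV=1000
4: · MOVGT
5: · SUBGE
6: ✓ CMP  NZCV=0010
7: · MOVLS
8: ✓ MOVGE  r0←0x8a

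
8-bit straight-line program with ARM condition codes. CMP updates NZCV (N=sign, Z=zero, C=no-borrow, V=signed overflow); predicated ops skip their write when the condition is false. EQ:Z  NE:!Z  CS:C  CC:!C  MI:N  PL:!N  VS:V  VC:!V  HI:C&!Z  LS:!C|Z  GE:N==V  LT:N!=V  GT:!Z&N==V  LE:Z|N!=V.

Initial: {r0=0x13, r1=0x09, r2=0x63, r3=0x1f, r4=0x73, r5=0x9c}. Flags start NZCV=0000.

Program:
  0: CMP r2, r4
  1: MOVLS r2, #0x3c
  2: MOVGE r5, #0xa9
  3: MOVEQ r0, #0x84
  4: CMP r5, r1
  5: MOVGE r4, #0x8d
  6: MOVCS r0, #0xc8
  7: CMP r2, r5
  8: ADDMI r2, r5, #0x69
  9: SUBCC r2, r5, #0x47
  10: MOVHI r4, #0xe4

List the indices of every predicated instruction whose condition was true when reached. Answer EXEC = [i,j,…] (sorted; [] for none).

0: ✓ CMP  NZCV=1000
1: ✓ MOVLS  r2←0x3c
2: · MOVGE
3: · MOVEQ
4: ✓ CMP  NZCV=1010
5: · MOVGE
6: ✓ MOVCS  r0←0xc8
7: ✓ CMP  NZCV=1001
8: ✓ ADDMI  r2←0x05
9: ✓ SUBCC  r2←0x55
10: · MOVHI

EXEC = [1,6,8,9]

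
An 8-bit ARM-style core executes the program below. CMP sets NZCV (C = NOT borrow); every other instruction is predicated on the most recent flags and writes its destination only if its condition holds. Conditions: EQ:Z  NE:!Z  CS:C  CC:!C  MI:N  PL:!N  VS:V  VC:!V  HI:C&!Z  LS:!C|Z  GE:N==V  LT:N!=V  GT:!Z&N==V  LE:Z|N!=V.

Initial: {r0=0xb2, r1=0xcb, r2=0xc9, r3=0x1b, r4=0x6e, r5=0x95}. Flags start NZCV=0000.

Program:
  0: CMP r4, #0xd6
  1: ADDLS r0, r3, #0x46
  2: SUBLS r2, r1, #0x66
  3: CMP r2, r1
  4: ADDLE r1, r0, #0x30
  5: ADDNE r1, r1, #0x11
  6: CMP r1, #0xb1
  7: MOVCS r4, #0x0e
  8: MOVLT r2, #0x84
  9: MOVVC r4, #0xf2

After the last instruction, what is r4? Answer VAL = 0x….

VAL = 0xf2

0: ✓ CMP  NZCV=1001
1: ✓ ADDLS  r0←0x61
2: ✓ SUBLS  r2←0x65
3: ✓ CMP  NZCV=1001
4: · ADDLE
5: ✓ ADDNE  r1←0xdc
6: ✓ CMP  NZCV=0010
7: ✓ MOVCS  r4←0x0e
8: · MOVLT
9: ✓ MOVVC  r4←0xf2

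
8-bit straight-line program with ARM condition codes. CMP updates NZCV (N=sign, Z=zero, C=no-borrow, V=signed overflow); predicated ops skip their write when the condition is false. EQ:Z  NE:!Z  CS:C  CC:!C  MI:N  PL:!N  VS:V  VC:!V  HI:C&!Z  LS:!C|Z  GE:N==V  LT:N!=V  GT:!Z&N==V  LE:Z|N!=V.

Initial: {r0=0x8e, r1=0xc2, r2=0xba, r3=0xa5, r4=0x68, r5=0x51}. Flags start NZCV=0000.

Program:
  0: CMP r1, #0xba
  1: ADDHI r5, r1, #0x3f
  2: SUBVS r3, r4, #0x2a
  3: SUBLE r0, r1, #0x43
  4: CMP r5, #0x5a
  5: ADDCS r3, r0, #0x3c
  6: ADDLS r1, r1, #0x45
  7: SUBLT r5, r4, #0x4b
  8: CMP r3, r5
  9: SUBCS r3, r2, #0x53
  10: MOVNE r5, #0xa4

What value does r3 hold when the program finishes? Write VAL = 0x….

[0] flags=0010 → (cmp)
[1] flags=0010 HI?T → r5=0x01
[2] flags=0010 VS?F → skip
[3] flags=0010 LE?F → skip
[4] flags=1000 → (cmp)
[5] flags=1000 CS?F → skip
[6] flags=1000 LS?T → r1=0x07
[7] flags=1000 LT?T → r5=0x1d
[8] flags=1010 → (cmp)
[9] flags=1010 CS?T → r3=0x67
[10] flags=1010 NE?T → r5=0xa4

VAL = 0x67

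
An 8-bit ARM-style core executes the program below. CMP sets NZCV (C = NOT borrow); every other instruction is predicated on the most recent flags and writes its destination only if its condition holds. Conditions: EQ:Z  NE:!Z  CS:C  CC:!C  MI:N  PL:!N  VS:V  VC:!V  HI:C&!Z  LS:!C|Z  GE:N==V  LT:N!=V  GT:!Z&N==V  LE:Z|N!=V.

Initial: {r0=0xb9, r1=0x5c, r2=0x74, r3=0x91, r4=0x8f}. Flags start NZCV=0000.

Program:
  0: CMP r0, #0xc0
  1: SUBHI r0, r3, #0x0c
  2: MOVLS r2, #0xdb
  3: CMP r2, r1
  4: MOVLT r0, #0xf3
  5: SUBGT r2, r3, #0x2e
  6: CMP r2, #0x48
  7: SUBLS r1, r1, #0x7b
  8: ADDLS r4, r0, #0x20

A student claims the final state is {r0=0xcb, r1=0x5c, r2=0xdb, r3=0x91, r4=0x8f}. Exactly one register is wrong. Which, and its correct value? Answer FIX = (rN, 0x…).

[0] flags=1000 → (cmp)
[1] flags=1000 HI?F → skip
[2] flags=1000 LS?T → r2=0xdb
[3] flags=0011 → (cmp)
[4] flags=0011 LT?T → r0=0xf3
[5] flags=0011 GT?F → skip
[6] flags=1010 → (cmp)
[7] flags=1010 LS?F → skip
[8] flags=1010 LS?F → skip

FIX = (r0, 0xf3)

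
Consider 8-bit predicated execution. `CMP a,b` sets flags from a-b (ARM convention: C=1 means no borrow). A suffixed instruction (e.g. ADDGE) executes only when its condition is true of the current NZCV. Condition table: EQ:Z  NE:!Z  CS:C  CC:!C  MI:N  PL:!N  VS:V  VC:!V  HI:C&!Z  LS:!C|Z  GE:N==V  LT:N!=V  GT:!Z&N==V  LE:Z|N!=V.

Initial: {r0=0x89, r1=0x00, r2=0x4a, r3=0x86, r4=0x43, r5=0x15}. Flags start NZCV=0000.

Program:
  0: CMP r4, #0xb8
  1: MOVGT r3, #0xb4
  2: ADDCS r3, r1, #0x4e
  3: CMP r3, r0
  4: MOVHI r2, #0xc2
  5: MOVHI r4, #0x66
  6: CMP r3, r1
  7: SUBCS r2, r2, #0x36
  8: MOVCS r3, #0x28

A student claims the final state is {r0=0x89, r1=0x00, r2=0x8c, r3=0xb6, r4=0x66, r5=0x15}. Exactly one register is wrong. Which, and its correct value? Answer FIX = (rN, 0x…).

[0] flags=1001 → (cmp)
[1] flags=1001 GT?T → r3=0xb4
[2] flags=1001 CS?F → skip
[3] flags=0010 → (cmp)
[4] flags=0010 HI?T → r2=0xc2
[5] flags=0010 HI?T → r4=0x66
[6] flags=1010 → (cmp)
[7] flags=1010 CS?T → r2=0x8c
[8] flags=1010 CS?T → r3=0x28

FIX = (r3, 0x28)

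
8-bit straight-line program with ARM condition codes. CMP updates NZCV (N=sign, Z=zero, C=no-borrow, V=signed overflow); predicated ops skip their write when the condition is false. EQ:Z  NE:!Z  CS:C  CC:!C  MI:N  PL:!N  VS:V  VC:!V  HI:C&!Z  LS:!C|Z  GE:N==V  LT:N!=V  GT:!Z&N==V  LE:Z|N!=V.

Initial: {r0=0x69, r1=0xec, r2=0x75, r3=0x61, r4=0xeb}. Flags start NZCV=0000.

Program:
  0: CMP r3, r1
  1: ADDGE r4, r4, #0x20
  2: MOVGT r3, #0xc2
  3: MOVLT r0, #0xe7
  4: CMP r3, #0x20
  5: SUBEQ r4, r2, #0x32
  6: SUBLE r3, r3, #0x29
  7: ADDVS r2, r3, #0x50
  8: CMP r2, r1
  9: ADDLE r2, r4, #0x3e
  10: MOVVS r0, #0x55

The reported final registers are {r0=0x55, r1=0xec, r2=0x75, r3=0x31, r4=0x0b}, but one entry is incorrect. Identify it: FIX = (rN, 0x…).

0: ✓ CMP  NZCV=0000
1: ✓ ADDGE  r4←0x0b
2: ✓ MOVGT  r3←0xc2
3: · MOVLT
4: ✓ CMP  NZCV=1010
5: · SUBEQ
6: ✓ SUBLE  r3←0x99
7: · ADDVS
8: ✓ CMP  NZCV=1001
9: · ADDLE
10: ✓ MOVVS  r0←0x55

FIX = (r3, 0x99)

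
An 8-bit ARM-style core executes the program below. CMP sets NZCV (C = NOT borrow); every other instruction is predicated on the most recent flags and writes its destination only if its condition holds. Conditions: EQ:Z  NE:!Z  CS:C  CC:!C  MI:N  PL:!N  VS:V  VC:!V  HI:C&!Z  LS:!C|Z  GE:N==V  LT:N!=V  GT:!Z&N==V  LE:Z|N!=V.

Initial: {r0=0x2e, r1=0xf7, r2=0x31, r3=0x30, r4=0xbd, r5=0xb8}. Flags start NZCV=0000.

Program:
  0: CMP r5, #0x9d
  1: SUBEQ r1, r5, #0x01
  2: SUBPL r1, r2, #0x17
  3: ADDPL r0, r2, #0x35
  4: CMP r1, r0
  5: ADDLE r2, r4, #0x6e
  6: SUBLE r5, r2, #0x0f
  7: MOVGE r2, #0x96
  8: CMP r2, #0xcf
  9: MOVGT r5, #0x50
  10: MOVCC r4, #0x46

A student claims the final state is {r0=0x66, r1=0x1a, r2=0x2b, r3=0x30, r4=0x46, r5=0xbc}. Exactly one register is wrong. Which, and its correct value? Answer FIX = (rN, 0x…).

FIX = (r5, 0x50)

[0] flags=0010 → (cmp)
[1] flags=0010 EQ?F → skip
[2] flags=0010 PL?T → r1=0x1a
[3] flags=0010 PL?T → r0=0x66
[4] flags=1000 → (cmp)
[5] flags=1000 LE?T → r2=0x2b
[6] flags=1000 LE?T → r5=0x1c
[7] flags=1000 GE?F → skip
[8] flags=0000 → (cmp)
[9] flags=0000 GT?T → r5=0x50
[10] flags=0000 CC?T → r4=0x46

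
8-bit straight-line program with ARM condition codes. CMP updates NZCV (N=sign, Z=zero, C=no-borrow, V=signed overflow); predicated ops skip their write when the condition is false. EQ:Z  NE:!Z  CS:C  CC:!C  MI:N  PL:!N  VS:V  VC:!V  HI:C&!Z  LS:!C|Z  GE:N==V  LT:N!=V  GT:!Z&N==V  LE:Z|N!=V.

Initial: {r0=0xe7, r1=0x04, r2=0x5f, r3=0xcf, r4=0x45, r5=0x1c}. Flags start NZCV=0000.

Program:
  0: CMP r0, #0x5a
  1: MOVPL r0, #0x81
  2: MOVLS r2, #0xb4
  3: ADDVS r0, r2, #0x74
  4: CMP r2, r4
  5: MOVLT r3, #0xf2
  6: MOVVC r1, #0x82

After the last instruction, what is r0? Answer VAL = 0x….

VAL = 0xe7

0: ✓ CMP  NZCV=1010
1: · MOVPL
2: · MOVLS
3: · ADDVS
4: ✓ CMP  NZCV=0010
5: · MOVLT
6: ✓ MOVVC  r1←0x82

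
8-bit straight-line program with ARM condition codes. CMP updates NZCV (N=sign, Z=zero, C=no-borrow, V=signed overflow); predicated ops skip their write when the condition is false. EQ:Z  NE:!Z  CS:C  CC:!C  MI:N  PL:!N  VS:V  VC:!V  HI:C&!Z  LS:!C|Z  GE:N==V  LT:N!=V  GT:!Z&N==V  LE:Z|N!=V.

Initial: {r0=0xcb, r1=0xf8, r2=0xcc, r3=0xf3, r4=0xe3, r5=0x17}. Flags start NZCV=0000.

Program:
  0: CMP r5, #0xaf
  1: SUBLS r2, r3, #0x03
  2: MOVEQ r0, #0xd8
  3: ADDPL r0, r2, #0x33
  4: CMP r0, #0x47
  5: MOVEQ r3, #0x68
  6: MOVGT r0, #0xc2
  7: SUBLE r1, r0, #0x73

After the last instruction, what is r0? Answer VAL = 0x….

VAL = 0x23

0: ✓ CMP  NZCV=0000
1: ✓ SUBLS  r2←0xf0
2: · MOVEQ
3: ✓ ADDPL  r0←0x23
4: ✓ CMP  NZCV=1000
5: · MOVEQ
6: · MOVGT
7: ✓ SUBLE  r1←0xb0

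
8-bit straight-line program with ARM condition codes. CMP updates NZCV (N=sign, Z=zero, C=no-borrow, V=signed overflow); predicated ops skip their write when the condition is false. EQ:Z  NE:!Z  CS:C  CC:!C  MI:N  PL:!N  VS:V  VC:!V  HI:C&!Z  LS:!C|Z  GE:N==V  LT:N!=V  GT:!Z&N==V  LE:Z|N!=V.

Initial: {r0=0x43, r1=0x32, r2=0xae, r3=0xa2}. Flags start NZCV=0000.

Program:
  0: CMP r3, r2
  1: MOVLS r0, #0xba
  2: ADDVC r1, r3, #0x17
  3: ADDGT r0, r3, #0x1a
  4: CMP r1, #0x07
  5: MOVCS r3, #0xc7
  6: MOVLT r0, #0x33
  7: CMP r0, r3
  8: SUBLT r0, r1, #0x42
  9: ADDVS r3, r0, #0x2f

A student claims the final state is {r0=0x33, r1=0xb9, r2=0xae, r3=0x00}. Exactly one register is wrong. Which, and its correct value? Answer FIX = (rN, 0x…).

[0] flags=1000 → (cmp)
[1] flags=1000 LS?T → r0=0xba
[2] flags=1000 VC?T → r1=0xb9
[3] flags=1000 GT?F → skip
[4] flags=1010 → (cmp)
[5] flags=1010 CS?T → r3=0xc7
[6] flags=1010 LT?T → r0=0x33
[7] flags=0000 → (cmp)
[8] flags=0000 LT?F → skip
[9] flags=0000 VS?F → skip

FIX = (r3, 0xc7)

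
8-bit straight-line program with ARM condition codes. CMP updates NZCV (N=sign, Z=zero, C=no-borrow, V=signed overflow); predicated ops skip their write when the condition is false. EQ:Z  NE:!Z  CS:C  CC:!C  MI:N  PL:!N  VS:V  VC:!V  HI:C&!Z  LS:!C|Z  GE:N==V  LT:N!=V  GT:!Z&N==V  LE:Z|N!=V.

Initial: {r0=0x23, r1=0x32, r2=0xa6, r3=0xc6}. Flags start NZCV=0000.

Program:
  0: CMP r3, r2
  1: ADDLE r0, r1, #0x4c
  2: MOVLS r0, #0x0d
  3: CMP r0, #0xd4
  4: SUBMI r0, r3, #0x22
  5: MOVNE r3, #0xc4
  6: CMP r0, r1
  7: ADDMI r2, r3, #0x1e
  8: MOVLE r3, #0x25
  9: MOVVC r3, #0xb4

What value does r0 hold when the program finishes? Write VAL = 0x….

VAL = 0x23

0: ✓ CMP  NZCV=0010
1: · ADDLE
2: · MOVLS
3: ✓ CMP  NZCV=0000
4: · SUBMI
5: ✓ MOVNE  r3←0xc4
6: ✓ CMP  NZCV=1000
7: ✓ ADDMI  r2←0xe2
8: ✓ MOVLE  r3←0x25
9: ✓ MOVVC  r3←0xb4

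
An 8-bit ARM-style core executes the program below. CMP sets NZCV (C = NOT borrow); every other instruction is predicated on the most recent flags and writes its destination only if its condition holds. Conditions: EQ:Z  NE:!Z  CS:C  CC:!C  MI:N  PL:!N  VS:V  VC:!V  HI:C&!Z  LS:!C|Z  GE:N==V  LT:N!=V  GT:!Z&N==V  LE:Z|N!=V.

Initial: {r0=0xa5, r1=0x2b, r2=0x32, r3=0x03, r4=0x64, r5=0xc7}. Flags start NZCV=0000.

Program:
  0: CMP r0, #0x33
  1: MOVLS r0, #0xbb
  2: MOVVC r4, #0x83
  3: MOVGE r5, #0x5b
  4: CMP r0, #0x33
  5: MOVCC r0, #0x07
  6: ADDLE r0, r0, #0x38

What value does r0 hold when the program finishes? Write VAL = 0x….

[0] flags=0011 → (cmp)
[1] flags=0011 LS?F → skip
[2] flags=0011 VC?F → skip
[3] flags=0011 GE?F → skip
[4] flags=0011 → (cmp)
[5] flags=0011 CC?F → skip
[6] flags=0011 LE?T → r0=0xdd

VAL = 0xdd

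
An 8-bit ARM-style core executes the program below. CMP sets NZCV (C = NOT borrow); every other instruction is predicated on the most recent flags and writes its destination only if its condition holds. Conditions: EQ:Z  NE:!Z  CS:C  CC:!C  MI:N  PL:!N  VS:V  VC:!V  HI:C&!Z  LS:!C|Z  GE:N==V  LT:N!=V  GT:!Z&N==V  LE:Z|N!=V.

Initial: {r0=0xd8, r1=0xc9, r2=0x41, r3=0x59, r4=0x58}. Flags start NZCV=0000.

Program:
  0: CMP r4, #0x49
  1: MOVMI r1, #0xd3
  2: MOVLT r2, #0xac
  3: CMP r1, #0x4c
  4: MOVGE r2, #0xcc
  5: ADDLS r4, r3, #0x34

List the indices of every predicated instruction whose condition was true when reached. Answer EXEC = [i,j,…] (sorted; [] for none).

EXEC = []

0: ✓ CMP  NZCV=0010
1: · MOVMI
2: · MOVLT
3: ✓ CMP  NZCV=0011
4: · MOVGE
5: · ADDLS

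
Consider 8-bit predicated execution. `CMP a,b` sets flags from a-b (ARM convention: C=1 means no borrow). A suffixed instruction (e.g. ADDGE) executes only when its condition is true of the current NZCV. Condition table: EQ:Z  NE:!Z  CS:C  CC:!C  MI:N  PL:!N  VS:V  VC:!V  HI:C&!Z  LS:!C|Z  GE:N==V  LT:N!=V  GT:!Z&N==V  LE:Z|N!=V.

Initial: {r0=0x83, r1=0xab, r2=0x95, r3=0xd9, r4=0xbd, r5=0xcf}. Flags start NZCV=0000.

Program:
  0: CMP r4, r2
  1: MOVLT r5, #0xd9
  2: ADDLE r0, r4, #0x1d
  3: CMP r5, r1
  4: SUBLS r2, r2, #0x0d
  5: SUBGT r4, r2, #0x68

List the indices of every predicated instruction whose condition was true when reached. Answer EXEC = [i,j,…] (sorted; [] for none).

EXEC = [5]

[0] flags=0010 → (cmp)
[1] flags=0010 LT?F → skip
[2] flags=0010 LE?F → skip
[3] flags=0010 → (cmp)
[4] flags=0010 LS?F → skip
[5] flags=0010 GT?T → r4=0x2d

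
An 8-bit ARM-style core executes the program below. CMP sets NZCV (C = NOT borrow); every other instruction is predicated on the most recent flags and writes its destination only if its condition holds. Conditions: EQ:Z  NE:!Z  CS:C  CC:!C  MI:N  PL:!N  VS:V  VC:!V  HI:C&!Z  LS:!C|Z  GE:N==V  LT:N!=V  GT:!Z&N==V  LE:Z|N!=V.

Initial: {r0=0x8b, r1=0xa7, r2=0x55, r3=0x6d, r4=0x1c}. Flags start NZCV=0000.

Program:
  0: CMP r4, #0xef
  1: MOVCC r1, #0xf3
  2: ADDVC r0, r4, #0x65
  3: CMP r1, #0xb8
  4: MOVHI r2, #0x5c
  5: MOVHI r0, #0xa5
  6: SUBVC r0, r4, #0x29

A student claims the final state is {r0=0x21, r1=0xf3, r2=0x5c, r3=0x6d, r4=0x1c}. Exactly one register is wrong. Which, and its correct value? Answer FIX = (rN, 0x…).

[0] flags=0000 → (cmp)
[1] flags=0000 CC?T → r1=0xf3
[2] flags=0000 VC?T → r0=0x81
[3] flags=0010 → (cmp)
[4] flags=0010 HI?T → r2=0x5c
[5] flags=0010 HI?T → r0=0xa5
[6] flags=0010 VC?T → r0=0xf3

FIX = (r0, 0xf3)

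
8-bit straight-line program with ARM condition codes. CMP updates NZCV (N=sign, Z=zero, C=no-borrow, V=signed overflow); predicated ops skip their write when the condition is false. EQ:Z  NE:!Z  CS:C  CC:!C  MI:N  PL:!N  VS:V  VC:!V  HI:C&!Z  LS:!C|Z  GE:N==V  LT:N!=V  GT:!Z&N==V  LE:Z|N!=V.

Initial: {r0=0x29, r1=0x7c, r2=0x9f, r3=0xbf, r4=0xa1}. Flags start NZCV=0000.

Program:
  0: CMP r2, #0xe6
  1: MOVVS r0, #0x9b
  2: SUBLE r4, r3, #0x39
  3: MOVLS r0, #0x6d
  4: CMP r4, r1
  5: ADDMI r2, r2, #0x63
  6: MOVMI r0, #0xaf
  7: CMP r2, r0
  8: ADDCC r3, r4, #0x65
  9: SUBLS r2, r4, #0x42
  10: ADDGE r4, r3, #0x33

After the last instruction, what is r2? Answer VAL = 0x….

0: ✓ CMP  NZCV=1000
1: · MOVVS
2: ✓ SUBLE  r4←0x86
3: ✓ MOVLS  r0←0x6d
4: ✓ CMP  NZCV=0011
5: · ADDMI
6: · MOVMI
7: ✓ CMP  NZCV=0011
8: · ADDCC
9: · SUBLS
10: · ADDGE

VAL = 0x9f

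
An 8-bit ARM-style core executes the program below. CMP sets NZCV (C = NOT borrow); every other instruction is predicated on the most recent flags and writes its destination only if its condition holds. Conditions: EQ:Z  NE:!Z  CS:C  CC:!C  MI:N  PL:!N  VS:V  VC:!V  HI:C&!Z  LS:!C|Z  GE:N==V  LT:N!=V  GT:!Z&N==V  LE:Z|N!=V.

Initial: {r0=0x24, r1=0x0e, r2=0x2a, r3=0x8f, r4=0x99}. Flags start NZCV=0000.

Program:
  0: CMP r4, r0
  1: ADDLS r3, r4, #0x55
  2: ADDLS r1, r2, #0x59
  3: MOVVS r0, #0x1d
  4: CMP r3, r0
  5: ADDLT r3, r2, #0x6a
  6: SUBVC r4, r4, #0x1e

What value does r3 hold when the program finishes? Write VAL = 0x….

0: ✓ CMP  NZCV=0011
1: · ADDLS
2: · ADDLS
3: ✓ MOVVS  r0←0x1d
4: ✓ CMP  NZCV=0011
5: ✓ ADDLT  r3←0x94
6: · SUBVC

VAL = 0x94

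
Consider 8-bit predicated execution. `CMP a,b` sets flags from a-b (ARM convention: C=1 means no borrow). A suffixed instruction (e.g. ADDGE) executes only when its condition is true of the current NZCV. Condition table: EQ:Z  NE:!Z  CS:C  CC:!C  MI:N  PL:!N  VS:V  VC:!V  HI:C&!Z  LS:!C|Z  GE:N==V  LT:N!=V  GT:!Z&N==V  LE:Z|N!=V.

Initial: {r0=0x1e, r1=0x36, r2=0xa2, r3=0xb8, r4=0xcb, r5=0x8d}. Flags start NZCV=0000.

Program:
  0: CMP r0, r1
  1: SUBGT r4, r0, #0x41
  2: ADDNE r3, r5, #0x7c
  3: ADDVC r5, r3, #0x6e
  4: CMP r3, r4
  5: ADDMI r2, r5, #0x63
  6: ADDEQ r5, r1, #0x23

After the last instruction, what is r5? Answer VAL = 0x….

[0] flags=1000 → (cmp)
[1] flags=1000 GT?F → skip
[2] flags=1000 NE?T → r3=0x09
[3] flags=1000 VC?T → r5=0x77
[4] flags=0000 → (cmp)
[5] flags=0000 MI?F → skip
[6] flags=0000 EQ?F → skip

VAL = 0x77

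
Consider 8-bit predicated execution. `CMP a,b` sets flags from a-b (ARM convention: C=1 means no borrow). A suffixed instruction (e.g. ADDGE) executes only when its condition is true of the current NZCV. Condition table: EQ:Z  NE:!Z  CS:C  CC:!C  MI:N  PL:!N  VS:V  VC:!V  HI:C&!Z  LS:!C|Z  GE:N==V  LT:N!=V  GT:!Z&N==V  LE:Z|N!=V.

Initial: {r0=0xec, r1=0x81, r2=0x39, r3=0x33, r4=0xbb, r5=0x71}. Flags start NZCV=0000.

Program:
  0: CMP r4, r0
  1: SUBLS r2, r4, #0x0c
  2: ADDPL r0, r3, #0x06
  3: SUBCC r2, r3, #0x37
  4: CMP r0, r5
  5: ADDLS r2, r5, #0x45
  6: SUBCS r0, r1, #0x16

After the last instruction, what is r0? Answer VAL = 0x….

0: ✓ CMP  NZCV=1000
1: ✓ SUBLS  r2←0xaf
2: · ADDPL
3: ✓ SUBCC  r2←0xfc
4: ✓ CMP  NZCV=0011
5: · ADDLS
6: ✓ SUBCS  r0←0x6b

VAL = 0x6b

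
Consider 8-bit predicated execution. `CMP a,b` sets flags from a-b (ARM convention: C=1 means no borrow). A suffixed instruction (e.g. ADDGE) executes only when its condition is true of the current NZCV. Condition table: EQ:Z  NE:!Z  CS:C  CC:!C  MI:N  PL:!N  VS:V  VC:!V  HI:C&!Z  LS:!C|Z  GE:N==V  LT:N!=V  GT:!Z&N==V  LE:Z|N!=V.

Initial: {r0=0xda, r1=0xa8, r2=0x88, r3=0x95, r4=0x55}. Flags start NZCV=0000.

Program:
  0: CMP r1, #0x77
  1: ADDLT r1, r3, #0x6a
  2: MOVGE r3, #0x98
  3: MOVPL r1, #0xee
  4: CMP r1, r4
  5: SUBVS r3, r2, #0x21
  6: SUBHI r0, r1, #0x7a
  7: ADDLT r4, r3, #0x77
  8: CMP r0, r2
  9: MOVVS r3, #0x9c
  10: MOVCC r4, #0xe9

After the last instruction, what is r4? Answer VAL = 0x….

0: ✓ CMP  NZCV=0011
1: ✓ ADDLT  r1←0xff
2: · MOVGE
3: ✓ MOVPL  r1←0xee
4: ✓ CMP  NZCV=1010
5: · SUBVS
6: ✓ SUBHI  r0←0x74
7: ✓ ADDLT  r4←0x0c
8: ✓ CMP  NZCV=1001
9: ✓ MOVVS  r3←0x9c
10: ✓ MOVCC  r4←0xe9

VAL = 0xe9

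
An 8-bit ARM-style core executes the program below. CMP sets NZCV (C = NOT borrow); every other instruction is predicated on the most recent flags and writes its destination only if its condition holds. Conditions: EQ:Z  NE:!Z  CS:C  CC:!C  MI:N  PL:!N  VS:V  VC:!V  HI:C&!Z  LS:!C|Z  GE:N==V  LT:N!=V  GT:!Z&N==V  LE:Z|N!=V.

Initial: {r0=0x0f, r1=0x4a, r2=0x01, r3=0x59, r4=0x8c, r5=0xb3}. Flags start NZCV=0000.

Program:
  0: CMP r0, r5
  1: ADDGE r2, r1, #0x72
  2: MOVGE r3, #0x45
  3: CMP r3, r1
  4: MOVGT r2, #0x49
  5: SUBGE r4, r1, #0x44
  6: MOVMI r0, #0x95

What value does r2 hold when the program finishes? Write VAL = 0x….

VAL = 0xbc

[0] flags=0000 → (cmp)
[1] flags=0000 GE?T → r2=0xbc
[2] flags=0000 GE?T → r3=0x45
[3] flags=1000 → (cmp)
[4] flags=1000 GT?F → skip
[5] flags=1000 GE?F → skip
[6] flags=1000 MI?T → r0=0x95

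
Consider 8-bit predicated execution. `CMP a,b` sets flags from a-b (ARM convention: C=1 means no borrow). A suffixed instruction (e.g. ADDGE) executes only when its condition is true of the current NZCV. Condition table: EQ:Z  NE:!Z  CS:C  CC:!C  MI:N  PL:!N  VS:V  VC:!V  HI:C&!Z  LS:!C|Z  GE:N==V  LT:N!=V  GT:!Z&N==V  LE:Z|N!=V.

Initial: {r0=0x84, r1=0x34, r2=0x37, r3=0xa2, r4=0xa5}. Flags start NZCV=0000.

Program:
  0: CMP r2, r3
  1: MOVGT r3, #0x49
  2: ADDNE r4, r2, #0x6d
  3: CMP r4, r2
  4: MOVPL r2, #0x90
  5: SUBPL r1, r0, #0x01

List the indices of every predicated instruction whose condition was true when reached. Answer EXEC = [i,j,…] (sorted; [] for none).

0: ✓ CMP  NZCV=1001
1: ✓ MOVGT  r3←0x49
2: ✓ ADDNE  r4←0xa4
3: ✓ CMP  NZCV=0011
4: ✓ MOVPL  r2←0x90
5: ✓ SUBPL  r1←0x83

EXEC = [1,2,4,5]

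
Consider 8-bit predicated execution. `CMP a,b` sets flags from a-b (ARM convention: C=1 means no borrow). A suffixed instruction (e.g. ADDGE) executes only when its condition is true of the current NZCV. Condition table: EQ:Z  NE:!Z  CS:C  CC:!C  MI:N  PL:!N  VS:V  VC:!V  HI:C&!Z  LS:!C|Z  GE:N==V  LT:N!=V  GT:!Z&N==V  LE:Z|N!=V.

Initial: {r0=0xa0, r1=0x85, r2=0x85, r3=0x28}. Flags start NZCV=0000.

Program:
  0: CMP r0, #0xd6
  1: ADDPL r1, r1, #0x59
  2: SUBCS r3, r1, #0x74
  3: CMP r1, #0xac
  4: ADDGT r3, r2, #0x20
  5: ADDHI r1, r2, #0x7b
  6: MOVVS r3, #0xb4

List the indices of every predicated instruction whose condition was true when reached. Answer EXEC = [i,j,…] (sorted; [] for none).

EXEC = []

0: ✓ CMP  NZCV=1000
1: · ADDPL
2: · SUBCS
3: ✓ CMP  NZCV=1000
4: · ADDGT
5: · ADDHI
6: · MOVVS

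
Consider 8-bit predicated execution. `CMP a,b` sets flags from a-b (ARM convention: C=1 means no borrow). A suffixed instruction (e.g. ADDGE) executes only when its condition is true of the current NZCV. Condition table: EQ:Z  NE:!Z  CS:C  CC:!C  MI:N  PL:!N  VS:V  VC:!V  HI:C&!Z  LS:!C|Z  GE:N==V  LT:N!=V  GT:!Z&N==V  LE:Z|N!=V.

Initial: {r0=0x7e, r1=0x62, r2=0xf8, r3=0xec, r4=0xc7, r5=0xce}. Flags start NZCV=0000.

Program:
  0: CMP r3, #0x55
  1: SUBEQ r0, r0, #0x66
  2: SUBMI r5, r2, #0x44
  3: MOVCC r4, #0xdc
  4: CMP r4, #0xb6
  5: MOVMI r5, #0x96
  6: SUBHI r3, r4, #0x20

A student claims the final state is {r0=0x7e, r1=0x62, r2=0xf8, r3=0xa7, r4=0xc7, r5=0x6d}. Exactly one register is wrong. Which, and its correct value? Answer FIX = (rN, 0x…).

0: ✓ CMP  NZCV=1010
1: · SUBEQ
2: ✓ SUBMI  r5←0xb4
3: · MOVCC
4: ✓ CMP  NZCV=0010
5: · MOVMI
6: ✓ SUBHI  r3←0xa7

FIX = (r5, 0xb4)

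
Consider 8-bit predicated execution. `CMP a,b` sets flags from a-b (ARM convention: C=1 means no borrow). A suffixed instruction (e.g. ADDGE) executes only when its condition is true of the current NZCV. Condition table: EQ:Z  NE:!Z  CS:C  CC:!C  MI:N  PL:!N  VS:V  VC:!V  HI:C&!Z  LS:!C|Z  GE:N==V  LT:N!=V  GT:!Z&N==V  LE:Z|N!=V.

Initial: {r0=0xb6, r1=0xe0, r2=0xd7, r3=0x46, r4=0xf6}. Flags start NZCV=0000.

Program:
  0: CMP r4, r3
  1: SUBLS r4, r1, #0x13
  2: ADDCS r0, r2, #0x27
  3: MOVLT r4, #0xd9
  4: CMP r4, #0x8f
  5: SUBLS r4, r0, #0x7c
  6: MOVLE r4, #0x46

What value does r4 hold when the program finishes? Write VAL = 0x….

VAL = 0xd9

[0] flags=1010 → (cmp)
[1] flags=1010 LS?F → skip
[2] flags=1010 CS?T → r0=0xfe
[3] flags=1010 LT?T → r4=0xd9
[4] flags=0010 → (cmp)
[5] flags=0010 LS?F → skip
[6] flags=0010 LE?F → skip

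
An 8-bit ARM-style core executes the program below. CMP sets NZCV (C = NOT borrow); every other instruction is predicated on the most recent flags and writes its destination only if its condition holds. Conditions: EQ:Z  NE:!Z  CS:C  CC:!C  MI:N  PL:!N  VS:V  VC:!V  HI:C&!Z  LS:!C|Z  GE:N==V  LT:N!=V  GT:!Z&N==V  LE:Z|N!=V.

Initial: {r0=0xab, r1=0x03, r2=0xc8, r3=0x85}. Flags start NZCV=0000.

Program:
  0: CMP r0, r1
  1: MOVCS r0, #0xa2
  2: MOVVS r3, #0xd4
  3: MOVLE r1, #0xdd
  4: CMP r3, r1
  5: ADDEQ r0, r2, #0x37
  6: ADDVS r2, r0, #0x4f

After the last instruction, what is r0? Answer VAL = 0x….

VAL = 0xa2

[0] flags=1010 → (cmp)
[1] flags=1010 CS?T → r0=0xa2
[2] flags=1010 VS?F → skip
[3] flags=1010 LE?T → r1=0xdd
[4] flags=1000 → (cmp)
[5] flags=1000 EQ?F → skip
[6] flags=1000 VS?F → skip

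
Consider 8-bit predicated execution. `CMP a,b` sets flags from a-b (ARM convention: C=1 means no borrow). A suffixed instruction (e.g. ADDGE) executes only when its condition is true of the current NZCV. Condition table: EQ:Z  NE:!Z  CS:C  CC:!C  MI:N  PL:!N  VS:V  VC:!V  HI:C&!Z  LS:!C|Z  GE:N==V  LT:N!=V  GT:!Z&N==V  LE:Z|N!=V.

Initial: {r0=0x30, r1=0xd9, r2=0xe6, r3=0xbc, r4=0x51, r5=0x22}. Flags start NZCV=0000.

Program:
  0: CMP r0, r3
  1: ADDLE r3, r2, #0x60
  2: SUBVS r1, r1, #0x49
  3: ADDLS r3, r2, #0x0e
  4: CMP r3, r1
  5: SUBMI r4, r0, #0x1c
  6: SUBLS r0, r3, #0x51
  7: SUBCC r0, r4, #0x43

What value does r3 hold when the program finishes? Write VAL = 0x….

[0] flags=0000 → (cmp)
[1] flags=0000 LE?F → skip
[2] flags=0000 VS?F → skip
[3] flags=0000 LS?T → r3=0xf4
[4] flags=0010 → (cmp)
[5] flags=0010 MI?F → skip
[6] flags=0010 LS?F → skip
[7] flags=0010 CC?F → skip

VAL = 0xf4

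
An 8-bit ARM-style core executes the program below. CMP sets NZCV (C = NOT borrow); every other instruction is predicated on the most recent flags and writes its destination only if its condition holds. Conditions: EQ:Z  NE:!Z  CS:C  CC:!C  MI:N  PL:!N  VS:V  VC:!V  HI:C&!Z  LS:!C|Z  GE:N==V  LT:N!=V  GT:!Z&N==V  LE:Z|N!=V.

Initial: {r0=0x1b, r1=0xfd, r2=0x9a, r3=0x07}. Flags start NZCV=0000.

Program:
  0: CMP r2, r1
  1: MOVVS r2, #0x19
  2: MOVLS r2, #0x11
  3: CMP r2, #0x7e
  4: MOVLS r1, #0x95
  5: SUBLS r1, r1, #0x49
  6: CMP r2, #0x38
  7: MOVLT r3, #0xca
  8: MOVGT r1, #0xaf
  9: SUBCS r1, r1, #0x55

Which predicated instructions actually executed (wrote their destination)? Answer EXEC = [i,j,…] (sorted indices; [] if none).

EXEC = [2,4,5,7]

0: ✓ CMP  NZCV=1000
1: · MOVVS
2: ✓ MOVLS  r2←0x11
3: ✓ CMP  NZCV=1000
4: ✓ MOVLS  r1←0x95
5: ✓ SUBLS  r1←0x4c
6: ✓ CMP  NZCV=1000
7: ✓ MOVLT  r3←0xca
8: · MOVGT
9: · SUBCS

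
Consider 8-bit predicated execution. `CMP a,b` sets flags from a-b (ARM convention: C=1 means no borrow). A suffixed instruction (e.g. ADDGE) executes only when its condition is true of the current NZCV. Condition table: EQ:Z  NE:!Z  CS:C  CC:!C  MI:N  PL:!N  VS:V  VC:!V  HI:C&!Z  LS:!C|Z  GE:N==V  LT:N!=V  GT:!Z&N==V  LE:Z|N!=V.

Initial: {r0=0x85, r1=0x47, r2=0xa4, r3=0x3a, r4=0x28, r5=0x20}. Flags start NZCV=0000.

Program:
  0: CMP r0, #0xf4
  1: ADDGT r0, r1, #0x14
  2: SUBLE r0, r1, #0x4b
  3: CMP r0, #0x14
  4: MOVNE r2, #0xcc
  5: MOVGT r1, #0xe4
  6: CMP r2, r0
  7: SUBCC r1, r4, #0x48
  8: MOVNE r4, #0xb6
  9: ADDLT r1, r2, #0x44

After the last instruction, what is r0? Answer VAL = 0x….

[0] flags=1000 → (cmp)
[1] flags=1000 GT?F → skip
[2] flags=1000 LE?T → r0=0xfc
[3] flags=1010 → (cmp)
[4] flags=1010 NE?T → r2=0xcc
[5] flags=1010 GT?F → skip
[6] flags=1000 → (cmp)
[7] flags=1000 CC?T → r1=0xe0
[8] flags=1000 NE?T → r4=0xb6
[9] flags=1000 LT?T → r1=0x10

VAL = 0xfc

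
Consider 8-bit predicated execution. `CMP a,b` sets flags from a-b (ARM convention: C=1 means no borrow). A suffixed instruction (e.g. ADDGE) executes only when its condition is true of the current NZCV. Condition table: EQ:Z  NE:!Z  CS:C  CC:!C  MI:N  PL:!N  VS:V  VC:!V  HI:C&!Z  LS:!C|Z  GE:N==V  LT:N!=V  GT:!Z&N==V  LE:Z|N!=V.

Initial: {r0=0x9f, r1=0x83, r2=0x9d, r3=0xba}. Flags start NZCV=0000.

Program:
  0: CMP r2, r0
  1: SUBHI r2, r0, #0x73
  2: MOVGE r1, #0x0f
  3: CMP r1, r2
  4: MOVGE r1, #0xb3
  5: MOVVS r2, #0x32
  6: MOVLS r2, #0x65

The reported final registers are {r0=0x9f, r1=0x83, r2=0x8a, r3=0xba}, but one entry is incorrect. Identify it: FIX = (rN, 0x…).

FIX = (r2, 0x65)

0: ✓ CMP  NZCV=1000
1: · SUBHI
2: · MOVGE
3: ✓ CMP  NZCV=1000
4: · MOVGE
5: · MOVVS
6: ✓ MOVLS  r2←0x65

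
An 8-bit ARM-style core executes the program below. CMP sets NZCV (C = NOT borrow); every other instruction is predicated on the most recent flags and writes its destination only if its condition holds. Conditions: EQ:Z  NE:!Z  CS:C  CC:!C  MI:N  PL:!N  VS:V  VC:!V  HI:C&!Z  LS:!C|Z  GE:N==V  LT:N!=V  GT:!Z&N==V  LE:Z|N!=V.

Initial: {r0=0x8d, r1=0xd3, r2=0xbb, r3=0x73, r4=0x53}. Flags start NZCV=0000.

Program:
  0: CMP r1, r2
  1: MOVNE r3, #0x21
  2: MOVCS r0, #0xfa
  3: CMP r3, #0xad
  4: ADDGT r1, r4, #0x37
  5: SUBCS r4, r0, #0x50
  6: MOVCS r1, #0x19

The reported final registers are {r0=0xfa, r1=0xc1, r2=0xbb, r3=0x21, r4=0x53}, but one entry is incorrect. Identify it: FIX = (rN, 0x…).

FIX = (r1, 0x8a)

[0] flags=0010 → (cmp)
[1] flags=0010 NE?T → r3=0x21
[2] flags=0010 CS?T → r0=0xfa
[3] flags=0000 → (cmp)
[4] flags=0000 GT?T → r1=0x8a
[5] flags=0000 CS?F → skip
[6] flags=0000 CS?F → skip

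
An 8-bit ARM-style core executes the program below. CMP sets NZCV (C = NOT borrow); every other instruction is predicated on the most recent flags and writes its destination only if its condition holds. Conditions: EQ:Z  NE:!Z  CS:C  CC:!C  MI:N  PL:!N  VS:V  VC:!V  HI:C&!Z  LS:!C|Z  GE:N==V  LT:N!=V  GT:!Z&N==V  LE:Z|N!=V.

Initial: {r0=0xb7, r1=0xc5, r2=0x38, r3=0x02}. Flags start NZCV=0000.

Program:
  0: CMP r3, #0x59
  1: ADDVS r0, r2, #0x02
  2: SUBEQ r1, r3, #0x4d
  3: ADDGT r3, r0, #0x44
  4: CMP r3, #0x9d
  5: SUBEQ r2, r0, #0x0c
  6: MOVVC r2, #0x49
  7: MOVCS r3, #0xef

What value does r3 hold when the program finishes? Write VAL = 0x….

VAL = 0x02

[0] flags=1000 → (cmp)
[1] flags=1000 VS?F → skip
[2] flags=1000 EQ?F → skip
[3] flags=1000 GT?F → skip
[4] flags=0000 → (cmp)
[5] flags=0000 EQ?F → skip
[6] flags=0000 VC?T → r2=0x49
[7] flags=0000 CS?F → skip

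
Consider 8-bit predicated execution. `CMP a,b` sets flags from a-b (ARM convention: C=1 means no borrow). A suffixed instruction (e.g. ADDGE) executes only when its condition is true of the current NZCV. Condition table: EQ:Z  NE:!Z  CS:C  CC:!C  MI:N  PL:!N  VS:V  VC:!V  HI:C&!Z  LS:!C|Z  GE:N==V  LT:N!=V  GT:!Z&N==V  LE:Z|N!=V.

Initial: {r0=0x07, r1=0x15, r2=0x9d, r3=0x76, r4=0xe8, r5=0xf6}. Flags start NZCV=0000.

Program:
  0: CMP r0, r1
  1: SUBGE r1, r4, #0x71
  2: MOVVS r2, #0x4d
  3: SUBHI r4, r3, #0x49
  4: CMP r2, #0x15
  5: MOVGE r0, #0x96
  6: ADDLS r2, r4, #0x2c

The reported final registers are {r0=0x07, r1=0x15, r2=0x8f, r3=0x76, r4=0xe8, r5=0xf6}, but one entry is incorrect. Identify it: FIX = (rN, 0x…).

FIX = (r2, 0x9d)

0: ✓ CMP  NZCV=1000
1: · SUBGE
2: · MOVVS
3: · SUBHI
4: ✓ CMP  NZCV=1010
5: · MOVGE
6: · ADDLS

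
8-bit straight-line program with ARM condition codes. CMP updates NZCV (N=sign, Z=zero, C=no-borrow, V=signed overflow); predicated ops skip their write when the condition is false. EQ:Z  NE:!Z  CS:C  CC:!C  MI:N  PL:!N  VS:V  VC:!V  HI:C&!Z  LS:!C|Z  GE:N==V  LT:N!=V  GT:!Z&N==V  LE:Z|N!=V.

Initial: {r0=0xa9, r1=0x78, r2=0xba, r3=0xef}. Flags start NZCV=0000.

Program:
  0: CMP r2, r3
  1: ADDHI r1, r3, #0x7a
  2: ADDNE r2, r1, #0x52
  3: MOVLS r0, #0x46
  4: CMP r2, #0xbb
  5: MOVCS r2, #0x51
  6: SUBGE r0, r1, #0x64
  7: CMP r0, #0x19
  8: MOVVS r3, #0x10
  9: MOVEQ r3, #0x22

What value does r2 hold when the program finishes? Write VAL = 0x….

VAL = 0x51

0: ✓ CMP  NZCV=1000
1: · ADDHI
2: ✓ ADDNE  r2←0xca
3: ✓ MOVLS  r0←0x46
4: ✓ CMP  NZCV=0010
5: ✓ MOVCS  r2←0x51
6: ✓ SUBGE  r0←0x14
7: ✓ CMP  NZCV=1000
8: · MOVVS
9: · MOVEQ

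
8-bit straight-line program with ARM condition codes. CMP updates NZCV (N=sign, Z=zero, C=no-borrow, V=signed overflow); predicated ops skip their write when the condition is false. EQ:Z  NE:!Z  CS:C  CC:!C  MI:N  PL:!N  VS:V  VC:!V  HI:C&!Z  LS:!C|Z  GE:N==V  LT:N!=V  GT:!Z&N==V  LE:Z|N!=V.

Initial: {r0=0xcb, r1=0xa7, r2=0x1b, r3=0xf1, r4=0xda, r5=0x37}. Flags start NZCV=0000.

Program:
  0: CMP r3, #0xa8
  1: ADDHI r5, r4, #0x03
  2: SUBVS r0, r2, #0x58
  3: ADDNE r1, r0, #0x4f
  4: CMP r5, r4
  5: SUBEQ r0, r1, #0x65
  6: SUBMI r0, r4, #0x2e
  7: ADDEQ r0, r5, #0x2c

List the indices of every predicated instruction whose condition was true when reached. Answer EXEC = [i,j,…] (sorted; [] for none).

[0] flags=0010 → (cmp)
[1] flags=0010 HI?T → r5=0xdd
[2] flags=0010 VS?F → skip
[3] flags=0010 NE?T → r1=0x1a
[4] flags=0010 → (cmp)
[5] flags=0010 EQ?F → skip
[6] flags=0010 MI?F → skip
[7] flags=0010 EQ?F → skip

EXEC = [1,3]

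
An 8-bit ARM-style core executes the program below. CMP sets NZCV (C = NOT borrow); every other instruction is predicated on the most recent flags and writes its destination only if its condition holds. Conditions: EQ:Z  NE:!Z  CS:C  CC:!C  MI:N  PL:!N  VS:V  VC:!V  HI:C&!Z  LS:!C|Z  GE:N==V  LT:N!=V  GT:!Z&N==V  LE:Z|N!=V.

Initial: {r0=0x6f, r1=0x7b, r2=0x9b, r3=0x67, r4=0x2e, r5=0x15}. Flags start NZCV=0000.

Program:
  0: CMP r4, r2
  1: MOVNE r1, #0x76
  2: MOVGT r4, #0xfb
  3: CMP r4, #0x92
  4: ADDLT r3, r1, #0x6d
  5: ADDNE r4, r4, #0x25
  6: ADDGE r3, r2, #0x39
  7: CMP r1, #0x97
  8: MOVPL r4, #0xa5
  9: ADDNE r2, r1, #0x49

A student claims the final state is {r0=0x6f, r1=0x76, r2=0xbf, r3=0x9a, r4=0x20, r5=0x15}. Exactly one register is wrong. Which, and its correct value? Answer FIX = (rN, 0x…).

FIX = (r3, 0xd4)

0: ✓ CMP  NZCV=1001
1: ✓ MOVNE  r1←0x76
2: ✓ MOVGT  r4←0xfb
3: ✓ CMP  NZCV=0010
4: · ADDLT
5: ✓ ADDNE  r4←0x20
6: ✓ ADDGE  r3←0xd4
7: ✓ CMP  NZCV=1001
8: · MOVPL
9: ✓ ADDNE  r2←0xbf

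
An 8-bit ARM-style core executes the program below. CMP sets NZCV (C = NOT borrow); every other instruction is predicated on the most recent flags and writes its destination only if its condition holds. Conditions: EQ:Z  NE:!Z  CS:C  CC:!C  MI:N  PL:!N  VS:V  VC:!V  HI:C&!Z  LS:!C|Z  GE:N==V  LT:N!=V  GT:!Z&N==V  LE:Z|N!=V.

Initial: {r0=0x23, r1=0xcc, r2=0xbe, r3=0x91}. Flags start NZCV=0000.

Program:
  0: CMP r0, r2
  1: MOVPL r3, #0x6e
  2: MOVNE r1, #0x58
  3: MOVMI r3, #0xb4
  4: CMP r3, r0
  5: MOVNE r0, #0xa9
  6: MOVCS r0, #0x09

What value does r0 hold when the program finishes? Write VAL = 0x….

VAL = 0x09

0: ✓ CMP  NZCV=0000
1: ✓ MOVPL  r3←0x6e
2: ✓ MOVNE  r1←0x58
3: · MOVMI
4: ✓ CMP  NZCV=0010
5: ✓ MOVNE  r0←0xa9
6: ✓ MOVCS  r0←0x09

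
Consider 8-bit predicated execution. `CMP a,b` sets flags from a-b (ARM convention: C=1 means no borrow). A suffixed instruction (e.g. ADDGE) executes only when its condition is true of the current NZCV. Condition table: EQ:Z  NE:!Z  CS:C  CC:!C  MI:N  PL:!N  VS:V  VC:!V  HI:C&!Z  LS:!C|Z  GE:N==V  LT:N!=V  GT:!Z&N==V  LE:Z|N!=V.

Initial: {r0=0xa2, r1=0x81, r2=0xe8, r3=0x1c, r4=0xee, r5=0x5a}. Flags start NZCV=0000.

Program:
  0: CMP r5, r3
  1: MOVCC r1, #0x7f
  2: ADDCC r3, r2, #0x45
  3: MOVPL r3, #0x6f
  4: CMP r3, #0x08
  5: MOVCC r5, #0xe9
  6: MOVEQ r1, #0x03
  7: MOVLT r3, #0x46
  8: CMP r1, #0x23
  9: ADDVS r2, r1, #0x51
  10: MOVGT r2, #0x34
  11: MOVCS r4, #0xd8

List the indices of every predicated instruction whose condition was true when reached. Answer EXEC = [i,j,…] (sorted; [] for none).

0: ✓ CMP  NZCV=0010
1: · MOVCC
2: · ADDCC
3: ✓ MOVPL  r3←0x6f
4: ✓ CMP  NZCV=0010
5: · MOVCC
6: · MOVEQ
7: · MOVLT
8: ✓ CMP  NZCV=0011
9: ✓ ADDVS  r2←0xd2
10: · MOVGT
11: ✓ MOVCS  r4←0xd8

EXEC = [3,9,11]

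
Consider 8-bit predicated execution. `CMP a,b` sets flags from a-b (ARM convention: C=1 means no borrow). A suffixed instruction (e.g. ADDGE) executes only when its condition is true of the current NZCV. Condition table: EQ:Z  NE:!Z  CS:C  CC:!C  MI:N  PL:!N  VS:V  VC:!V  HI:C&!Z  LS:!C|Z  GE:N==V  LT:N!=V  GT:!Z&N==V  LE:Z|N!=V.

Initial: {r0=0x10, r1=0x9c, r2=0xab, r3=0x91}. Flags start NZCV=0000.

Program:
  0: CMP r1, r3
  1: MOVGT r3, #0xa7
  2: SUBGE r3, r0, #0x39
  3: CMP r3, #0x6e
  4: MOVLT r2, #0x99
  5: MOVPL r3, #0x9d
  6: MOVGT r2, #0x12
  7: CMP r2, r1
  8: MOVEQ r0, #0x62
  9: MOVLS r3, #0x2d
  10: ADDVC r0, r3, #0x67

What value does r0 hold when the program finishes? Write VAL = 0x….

VAL = 0x94

[0] flags=0010 → (cmp)
[1] flags=0010 GT?T → r3=0xa7
[2] flags=0010 GE?T → r3=0xd7
[3] flags=0011 → (cmp)
[4] flags=0011 LT?T → r2=0x99
[5] flags=0011 PL?T → r3=0x9d
[6] flags=0011 GT?F → skip
[7] flags=1000 → (cmp)
[8] flags=1000 EQ?F → skip
[9] flags=1000 LS?T → r3=0x2d
[10] flags=1000 VC?T → r0=0x94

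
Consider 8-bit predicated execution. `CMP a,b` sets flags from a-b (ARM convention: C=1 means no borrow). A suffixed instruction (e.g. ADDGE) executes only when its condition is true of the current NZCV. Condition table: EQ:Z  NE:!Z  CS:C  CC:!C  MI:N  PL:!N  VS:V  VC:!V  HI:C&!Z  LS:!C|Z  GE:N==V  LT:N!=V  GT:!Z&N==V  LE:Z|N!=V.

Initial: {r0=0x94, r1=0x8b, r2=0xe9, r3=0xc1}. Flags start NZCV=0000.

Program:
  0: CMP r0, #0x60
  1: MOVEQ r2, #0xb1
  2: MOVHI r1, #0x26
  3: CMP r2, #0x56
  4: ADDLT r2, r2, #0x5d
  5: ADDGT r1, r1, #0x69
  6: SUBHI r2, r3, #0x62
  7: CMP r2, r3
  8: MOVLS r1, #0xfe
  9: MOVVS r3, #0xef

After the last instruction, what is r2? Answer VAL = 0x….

0: ✓ CMP  NZCV=0011
1: · MOVEQ
2: ✓ MOVHI  r1←0x26
3: ✓ CMP  NZCV=1010
4: ✓ ADDLT  r2←0x46
5: · ADDGT
6: ✓ SUBHI  r2←0x5f
7: ✓ CMP  NZCV=1001
8: ✓ MOVLS  r1←0xfe
9: ✓ MOVVS  r3←0xef

VAL = 0x5f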